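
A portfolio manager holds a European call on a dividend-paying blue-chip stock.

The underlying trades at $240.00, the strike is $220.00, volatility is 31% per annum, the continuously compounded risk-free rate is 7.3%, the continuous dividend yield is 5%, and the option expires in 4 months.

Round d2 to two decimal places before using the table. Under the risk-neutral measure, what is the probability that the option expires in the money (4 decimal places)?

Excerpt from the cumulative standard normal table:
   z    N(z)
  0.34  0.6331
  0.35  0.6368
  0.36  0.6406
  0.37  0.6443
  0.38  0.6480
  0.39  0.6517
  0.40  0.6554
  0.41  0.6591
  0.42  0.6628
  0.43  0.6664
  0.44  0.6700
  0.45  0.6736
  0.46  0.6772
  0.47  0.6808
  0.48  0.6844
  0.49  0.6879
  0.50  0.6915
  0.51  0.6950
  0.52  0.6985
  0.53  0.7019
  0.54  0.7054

0.6700

T = 0.3333;  σ√T = 0.1790
d₁ = [ln(240/220) + (0.073 − 0.05 + 0.31²/2)·0.3333] / 0.1790 = [0.0870 + 0.0237] / 0.1790 = 0.6185 ⇒ 0.62
d₂ = d₁ − σ√T = 0.6185 − 0.1790 = 0.4395 ⇒ 0.44
Risk-neutral Pr[S_T > K] = N(d₂) = N(0.44) = 0.6700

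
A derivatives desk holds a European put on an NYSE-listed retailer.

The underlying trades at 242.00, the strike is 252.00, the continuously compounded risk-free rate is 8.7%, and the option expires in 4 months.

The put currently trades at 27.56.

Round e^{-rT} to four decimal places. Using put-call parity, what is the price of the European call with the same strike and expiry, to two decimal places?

exp(−rT) = exp(−0.087·0.3333) = 0.9714
Put-call parity: C − P = S − K·e^(−rT) = 242 − 252·0.9714 = 242 − 244.7928 = -2.7928
C = P + (C − P) = 27.56 + (-2.7928) = 24.7672

24.77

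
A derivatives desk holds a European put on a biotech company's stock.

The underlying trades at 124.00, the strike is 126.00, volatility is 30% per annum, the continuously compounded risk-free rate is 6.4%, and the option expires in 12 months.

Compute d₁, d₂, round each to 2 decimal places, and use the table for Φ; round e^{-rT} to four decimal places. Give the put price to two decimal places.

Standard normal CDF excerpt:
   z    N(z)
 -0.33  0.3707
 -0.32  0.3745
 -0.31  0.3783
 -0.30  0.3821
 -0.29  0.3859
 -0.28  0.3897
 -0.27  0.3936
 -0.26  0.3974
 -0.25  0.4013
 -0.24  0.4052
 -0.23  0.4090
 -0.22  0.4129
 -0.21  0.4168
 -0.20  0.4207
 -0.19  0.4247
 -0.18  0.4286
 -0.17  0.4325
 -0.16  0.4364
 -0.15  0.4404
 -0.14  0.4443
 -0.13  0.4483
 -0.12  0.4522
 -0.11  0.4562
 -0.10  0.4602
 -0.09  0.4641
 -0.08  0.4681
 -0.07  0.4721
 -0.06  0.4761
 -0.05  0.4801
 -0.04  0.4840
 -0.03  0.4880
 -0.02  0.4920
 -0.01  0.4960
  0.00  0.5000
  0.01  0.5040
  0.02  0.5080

σ√T = 0.3 × 1.0000 = 0.3000
d₁ = [ln(124/126) + (0.064 + ½·0.3²)·1] / (σ√T) = (-0.0160 + 0.1090) / 0.3000 = 0.3100 ≈ 0.31
d₂ = 0.3100 − 0.3000 = 0.0100 ≈ 0.01
exp(−rT) = exp(−0.064·1) = 0.9380
N(−d₂) = N(-0.01) = 0.4960;  N(−d₁) = N(-0.31) = 0.3783
P = 126·0.9380·0.4960 − 124·0.3783 = 58.6212 − 46.9092 = 11.7120

11.71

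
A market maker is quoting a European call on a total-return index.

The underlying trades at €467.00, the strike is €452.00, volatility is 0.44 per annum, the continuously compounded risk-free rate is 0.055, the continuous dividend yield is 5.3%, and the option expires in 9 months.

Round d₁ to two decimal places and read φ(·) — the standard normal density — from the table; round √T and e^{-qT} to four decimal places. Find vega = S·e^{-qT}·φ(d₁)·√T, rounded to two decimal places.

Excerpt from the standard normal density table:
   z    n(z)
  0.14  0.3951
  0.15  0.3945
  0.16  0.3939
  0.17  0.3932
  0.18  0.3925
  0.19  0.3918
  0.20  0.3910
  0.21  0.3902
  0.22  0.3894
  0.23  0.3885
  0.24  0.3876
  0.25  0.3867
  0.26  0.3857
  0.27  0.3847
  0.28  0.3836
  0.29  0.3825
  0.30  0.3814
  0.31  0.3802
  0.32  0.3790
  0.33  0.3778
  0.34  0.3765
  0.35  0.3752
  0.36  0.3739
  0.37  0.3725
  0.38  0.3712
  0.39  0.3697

σ√T = 0.44·√0.75 = 0.3811
d₁ = [ln(467/452) + (0.055 − 0.053 + 0.44²/2)·0.75] / 0.3811 = [0.0326 + 0.0741] / 0.3811 = 0.2801 ≈ 0.28
√T = √0.75 = 0.8660
φ(d₁) = φ(0.28) = 0.3836
exp(−qT) = exp(−0.053·0.75) = 0.9610
vega = S·exp(−qT)·φ(d₁)·√T = 467·0.9610·0.3836·0.8660 = 149.0860

149.09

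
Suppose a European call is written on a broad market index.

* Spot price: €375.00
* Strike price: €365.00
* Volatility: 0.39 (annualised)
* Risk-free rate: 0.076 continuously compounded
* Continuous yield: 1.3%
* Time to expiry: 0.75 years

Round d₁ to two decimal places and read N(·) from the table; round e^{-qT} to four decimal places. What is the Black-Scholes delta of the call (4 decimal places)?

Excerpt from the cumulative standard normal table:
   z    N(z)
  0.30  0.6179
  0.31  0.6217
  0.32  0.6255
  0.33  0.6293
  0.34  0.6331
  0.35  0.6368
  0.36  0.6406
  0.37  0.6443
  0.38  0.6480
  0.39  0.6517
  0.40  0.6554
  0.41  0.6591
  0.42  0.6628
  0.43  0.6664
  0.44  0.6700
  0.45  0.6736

T = 0.75;  σ√T = 0.3377
d₁ = [ln(375/365) + (0.076 − 0.013 + ½·0.39²)·0.75] / (σ√T) = (0.0270 + 0.1043) / 0.3377 = 0.3888 ⇒ 0.39
N(d₁) = N(0.39) = 0.6517
Δ_call = exp(−qT)·N(d₁) = 0.9903·0.6517 = 0.6454

0.6454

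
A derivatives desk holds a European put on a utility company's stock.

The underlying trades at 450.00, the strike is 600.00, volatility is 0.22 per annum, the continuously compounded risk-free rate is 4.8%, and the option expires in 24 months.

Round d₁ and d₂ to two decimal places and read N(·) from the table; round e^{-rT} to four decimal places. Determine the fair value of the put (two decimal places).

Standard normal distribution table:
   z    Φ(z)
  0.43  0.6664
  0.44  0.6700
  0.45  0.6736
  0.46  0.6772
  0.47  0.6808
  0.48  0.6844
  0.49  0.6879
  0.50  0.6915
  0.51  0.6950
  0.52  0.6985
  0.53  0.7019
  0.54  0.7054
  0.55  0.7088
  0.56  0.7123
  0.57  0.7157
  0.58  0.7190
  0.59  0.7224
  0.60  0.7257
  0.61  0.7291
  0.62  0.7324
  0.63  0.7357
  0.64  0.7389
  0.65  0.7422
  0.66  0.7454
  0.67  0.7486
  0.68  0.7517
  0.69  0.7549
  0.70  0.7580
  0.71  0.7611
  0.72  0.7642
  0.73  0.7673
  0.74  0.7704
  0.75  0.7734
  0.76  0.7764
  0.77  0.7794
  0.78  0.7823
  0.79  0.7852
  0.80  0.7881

120.11

T = 2;  σ√T = 0.3111
d₁ = [ln(450/600) + (0.048 + ½·0.22²)·2] / (σ√T) = (-0.2877 + 0.1444) / 0.3111 = -0.4605 → -0.46
d₂ = -0.4605 − 0.3111 = -0.7717 → -0.77
e^(−rT) = e^(−0.048·2) = 0.9085
P = 600·0.9085·N(0.77) − 450·N(0.46) = 600·0.9085·0.7794 − 450·0.6772 = 424.8509 − 304.7400 = 120.1109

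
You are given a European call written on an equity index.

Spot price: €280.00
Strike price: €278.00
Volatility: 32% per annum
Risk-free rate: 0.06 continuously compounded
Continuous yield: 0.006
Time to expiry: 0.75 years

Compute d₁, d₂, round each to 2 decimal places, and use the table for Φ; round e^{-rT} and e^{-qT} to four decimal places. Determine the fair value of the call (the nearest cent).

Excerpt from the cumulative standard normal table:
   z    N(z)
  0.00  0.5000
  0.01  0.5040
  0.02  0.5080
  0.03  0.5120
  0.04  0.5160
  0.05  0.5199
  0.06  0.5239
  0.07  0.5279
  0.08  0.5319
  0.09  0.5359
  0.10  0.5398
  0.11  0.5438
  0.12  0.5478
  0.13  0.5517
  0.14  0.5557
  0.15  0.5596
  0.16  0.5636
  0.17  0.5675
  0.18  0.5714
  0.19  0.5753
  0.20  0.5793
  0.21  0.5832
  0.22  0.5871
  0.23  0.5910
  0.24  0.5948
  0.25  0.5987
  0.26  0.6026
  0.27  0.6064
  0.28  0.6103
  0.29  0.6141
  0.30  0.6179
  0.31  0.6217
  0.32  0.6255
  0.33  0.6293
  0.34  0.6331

€37.22

T = 0.75;  σ√T = 0.2771
d₁ = [ln(280/278) + (0.06 − 0.006 + ½·0.32²)·0.75] / (σ√T) = (0.0072 + 0.0789) / 0.2771 = 0.3106 ⇒ 0.31
d₂ = 0.3106 − 0.2771 = 0.0334 ⇒ 0.03
exp(−qT) = exp(−0.006·0.75) = 0.9955;  exp(−rT) = exp(−0.06·0.75) = 0.9560
N(d₁) = N(0.31) = 0.6217;  N(d₂) = N(0.03) = 0.5120
C = 280·0.9955·0.6217 − 278·0.9560·0.5120 = 173.2927 − 136.0732 = 37.2194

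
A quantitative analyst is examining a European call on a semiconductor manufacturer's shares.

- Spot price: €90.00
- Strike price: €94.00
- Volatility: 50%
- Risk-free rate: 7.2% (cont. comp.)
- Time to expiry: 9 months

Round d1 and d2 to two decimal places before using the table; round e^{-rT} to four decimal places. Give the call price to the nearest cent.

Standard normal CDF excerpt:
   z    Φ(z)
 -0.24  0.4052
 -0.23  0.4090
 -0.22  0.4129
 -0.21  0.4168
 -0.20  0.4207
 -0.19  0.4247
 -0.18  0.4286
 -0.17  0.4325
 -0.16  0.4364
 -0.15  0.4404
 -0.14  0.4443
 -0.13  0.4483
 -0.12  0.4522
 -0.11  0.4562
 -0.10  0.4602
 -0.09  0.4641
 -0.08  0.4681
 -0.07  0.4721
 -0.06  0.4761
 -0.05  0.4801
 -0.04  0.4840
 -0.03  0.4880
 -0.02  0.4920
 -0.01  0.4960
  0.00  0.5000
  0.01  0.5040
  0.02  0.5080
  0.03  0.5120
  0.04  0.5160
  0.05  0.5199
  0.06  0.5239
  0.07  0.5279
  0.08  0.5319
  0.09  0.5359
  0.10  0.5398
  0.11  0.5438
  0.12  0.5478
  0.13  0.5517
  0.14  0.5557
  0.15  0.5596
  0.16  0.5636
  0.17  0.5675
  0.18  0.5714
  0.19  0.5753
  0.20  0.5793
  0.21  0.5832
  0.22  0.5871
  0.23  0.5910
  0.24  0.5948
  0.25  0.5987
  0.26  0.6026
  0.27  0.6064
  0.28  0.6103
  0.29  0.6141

€15.71

σ√T = 0.5 × 0.8660 = 0.4330
d₁ = [ln(90/94) + (0.072 + 0.5²/2)·0.75] / 0.4330 = [-0.0435 + 0.1477] / 0.4330 = 0.2408 → 0.24
d₂ = d₁ − σ√T = 0.2408 − 0.4330 = -0.1922 → -0.19
e^(−rT) = e^(−0.072·0.75) = 0.9474
N(d₁) = N(0.24) = 0.5948;  N(d₂) = N(-0.19) = 0.4247
C = 90·0.5948 − 94·0.9474·0.4247 = 53.5320 − 37.8219 = 15.7101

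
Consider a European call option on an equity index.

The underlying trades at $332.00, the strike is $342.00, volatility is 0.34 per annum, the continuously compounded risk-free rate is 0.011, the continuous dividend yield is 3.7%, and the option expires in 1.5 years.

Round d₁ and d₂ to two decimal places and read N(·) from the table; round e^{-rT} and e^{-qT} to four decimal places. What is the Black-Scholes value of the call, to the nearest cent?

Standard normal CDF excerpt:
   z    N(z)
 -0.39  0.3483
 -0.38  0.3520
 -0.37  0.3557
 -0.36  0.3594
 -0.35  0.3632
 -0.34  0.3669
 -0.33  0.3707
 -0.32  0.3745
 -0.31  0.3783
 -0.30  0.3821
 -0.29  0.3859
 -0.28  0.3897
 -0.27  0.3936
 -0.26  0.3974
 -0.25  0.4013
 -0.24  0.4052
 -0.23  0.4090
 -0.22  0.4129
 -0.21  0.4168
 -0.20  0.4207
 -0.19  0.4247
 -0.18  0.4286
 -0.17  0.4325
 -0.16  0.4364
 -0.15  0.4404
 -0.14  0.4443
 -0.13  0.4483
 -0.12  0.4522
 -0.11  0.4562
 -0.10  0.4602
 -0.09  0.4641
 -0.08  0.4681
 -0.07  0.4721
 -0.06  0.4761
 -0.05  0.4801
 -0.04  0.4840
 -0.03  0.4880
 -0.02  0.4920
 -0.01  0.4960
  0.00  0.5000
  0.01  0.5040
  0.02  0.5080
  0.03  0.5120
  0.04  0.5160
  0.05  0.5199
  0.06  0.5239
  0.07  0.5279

σ√T = 0.34 × 1.2247 = 0.4164
d₁ = [ln(332/342) + (0.011 − 0.037 + 0.34²/2)·1.5] / 0.4164 = [-0.0297 + 0.0477] / 0.4164 = 0.0433 → 0.04
d₂ = d₁ − σ√T = 0.0433 − 0.4164 = -0.3731 → -0.37
e^(−qT) = e^(−0.037·1.5) = 0.9460;  e^(−rT) = e^(−0.011·1.5) = 0.9836
N(d₁) = N(0.04) = 0.5160;  N(d₂) = N(-0.37) = 0.3557
C = 332·0.9460·0.5160 − 342·0.9836·0.3557 = 162.0612 − 119.6543 = 42.4068

$42.41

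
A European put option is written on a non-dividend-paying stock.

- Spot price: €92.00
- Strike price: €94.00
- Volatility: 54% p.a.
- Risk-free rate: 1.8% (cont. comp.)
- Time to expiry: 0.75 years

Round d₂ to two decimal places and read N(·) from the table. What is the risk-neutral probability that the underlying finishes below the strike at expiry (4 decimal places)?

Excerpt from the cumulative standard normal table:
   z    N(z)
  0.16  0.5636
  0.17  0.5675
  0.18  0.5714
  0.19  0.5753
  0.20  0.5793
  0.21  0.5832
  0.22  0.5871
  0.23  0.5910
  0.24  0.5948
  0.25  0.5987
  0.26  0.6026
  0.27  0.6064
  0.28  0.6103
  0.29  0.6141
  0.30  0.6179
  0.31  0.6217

T = 0.75;  σ√T = 0.4677
d₁ = [ln(92/94) + (0.018 + ½·0.54²)·0.75] / (σ√T) = (-0.0215 + 0.1229) / 0.4677 = 0.2167 ≈ 0.22
d₂ = 0.2167 − 0.4677 = -0.2509 ≈ -0.25
Risk-neutral Pr[S_T < K] = N(−d₂) = N(0.25) = 0.5987

0.5987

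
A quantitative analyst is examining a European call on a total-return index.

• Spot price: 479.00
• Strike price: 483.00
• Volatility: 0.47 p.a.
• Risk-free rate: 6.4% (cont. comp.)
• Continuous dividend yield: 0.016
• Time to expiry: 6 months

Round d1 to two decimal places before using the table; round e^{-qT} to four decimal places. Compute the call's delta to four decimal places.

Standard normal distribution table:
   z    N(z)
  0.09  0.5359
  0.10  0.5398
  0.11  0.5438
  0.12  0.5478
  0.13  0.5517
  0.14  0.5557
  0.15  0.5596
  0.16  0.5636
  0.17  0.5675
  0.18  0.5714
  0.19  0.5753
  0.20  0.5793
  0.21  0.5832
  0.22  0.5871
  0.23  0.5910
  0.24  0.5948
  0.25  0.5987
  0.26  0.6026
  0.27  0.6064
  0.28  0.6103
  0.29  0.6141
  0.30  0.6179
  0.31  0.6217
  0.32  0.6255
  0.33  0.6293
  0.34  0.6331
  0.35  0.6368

σ√T = 0.47 × 0.7071 = 0.3323
ln(S/K) + (r − q + σ²/2)T = ln(479/483) + (0.064 − 0.016 + 0.47²/2)·0.5 = -0.0083 + 0.0792 = 0.0709
d₁ = 0.0709 / 0.3323 = 0.2134 → 0.21
N(d₁) = N(0.21) = 0.5832
Δ_call = e^(−qT)·N(d₁) = 0.9920·0.5832 = 0.5785

0.5785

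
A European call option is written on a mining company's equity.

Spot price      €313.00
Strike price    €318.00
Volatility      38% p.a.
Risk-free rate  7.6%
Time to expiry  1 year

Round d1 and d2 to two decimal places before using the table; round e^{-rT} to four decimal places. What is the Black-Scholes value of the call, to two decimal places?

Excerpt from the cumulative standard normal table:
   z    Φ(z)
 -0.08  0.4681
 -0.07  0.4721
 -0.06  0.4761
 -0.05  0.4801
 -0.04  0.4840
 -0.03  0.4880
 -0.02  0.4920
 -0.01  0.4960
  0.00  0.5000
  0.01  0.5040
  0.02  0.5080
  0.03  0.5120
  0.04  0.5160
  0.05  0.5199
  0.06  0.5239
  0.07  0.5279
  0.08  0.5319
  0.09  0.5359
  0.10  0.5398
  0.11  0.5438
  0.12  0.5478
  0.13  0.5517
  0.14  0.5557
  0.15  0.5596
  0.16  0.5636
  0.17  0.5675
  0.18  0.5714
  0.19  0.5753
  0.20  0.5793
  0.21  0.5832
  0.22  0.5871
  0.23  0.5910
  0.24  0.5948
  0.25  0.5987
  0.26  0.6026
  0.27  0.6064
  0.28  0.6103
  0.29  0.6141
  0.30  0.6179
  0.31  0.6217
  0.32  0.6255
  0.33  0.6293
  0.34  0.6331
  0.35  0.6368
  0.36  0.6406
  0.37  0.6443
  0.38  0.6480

σ√T = 0.38 × 1.0000 = 0.3800
d₁ = [ln(313/318) + (0.076 + 0.38²/2)·1] / 0.3800 = [-0.0158 + 0.1482] / 0.3800 = 0.3483 → 0.35
d₂ = d₁ − σ√T = 0.3483 − 0.3800 = -0.0317 → -0.03
e^(−rT) = e^(−0.076·1) = 0.9268
N(d₁) = N(0.35) = 0.6368;  N(d₂) = N(-0.03) = 0.4880
C = 313·0.6368 − 318·0.9268·0.4880 = 199.3184 − 143.8245 = 55.4939

€55.49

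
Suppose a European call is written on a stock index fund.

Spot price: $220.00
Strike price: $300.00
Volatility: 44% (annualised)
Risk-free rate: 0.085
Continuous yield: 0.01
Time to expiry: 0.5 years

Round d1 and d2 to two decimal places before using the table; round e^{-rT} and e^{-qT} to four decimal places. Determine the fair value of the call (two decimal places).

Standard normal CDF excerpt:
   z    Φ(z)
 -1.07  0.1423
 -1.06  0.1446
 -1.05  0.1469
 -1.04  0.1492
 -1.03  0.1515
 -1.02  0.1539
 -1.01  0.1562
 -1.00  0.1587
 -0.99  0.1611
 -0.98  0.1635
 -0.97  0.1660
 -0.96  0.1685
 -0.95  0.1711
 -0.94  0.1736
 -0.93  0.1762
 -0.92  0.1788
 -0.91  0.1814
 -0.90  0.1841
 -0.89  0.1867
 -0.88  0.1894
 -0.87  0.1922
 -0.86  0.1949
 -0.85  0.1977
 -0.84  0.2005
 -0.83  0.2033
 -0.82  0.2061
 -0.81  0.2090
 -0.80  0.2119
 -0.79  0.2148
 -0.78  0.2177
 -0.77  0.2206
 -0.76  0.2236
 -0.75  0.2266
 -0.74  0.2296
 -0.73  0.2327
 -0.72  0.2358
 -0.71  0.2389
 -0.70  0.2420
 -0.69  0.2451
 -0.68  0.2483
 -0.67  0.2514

σ√T = 0.44·√0.5 = 0.3111
d₁ = [ln(220/300) + (0.085 − 0.01 + ½·0.44²)·0.5] / (σ√T) = (-0.3102 + 0.0859) / 0.3111 = -0.7208 ⇒ -0.72
d₂ = -0.7208 − 0.3111 = -1.0319 ⇒ -1.03
exp(−qT) = exp(−0.01·0.5) = 0.9950;  exp(−rT) = exp(−0.085·0.5) = 0.9584
N(d₁) = N(-0.72) = 0.2358;  N(d₂) = N(-1.03) = 0.1515
C = 220·0.9950·0.2358 − 300·0.9584·0.1515 = 51.6166 − 43.5593 = 8.0573

$8.06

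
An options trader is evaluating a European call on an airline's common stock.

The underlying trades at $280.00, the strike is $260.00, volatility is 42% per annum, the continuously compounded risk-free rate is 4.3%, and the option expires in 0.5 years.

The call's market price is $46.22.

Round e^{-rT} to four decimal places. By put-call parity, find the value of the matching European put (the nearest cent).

exp(−rT) = exp(−0.043·0.5) = 0.9787
Put-call parity: C − P = S − K·e^(−rT) = 280 − 260·0.9787 = 280 − 254.4620 = 25.5380
P = C − (C − P) = 46.22 − (25.5380) = 20.6820

$20.68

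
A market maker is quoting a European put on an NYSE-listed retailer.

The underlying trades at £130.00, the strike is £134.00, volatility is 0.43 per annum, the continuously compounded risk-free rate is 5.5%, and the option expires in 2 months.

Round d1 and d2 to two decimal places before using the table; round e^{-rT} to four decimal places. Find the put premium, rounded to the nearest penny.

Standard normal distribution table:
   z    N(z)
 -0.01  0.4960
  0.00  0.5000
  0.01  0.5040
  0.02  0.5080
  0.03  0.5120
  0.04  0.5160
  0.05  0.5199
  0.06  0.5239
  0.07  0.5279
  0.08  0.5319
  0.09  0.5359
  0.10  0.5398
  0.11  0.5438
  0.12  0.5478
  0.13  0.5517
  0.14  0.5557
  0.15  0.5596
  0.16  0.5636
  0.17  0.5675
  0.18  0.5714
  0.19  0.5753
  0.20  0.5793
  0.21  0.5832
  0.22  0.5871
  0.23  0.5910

σ√T = 0.43 × 0.4082 = 0.1755
d₁ = [ln(130/134) + (0.055 + 0.43²/2)·0.1667] / 0.1755 = [-0.0303 + 0.0246] / 0.1755 = -0.0326 → -0.03
d₂ = d₁ − σ√T = -0.0326 − 0.1755 = -0.2082 → -0.21
e^(−rT) = e^(−0.055·0.1667) = 0.9909
N(−d₂) = N(0.21) = 0.5832;  N(−d₁) = N(0.03) = 0.5120
P = 134·0.9909·0.5832 − 130·0.5120 = 77.4376 − 66.5600 = 10.8776

£10.88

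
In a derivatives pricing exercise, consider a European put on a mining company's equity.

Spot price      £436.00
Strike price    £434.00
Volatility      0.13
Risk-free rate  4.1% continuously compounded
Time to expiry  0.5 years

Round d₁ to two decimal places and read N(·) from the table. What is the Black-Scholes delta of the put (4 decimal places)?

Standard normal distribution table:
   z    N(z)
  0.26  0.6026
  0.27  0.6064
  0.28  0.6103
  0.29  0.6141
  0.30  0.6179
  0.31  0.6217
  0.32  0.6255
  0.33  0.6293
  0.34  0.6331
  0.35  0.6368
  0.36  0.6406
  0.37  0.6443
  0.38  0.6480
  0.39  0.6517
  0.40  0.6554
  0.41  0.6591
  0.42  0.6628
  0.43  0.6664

σ√T = 0.13 × 0.7071 = 0.0919
ln(S/K) + (r + σ²/2)T = ln(436/434) + (0.041 + 0.13²/2)·0.5 = 0.0046 + 0.0247 = 0.0293
d₁ = 0.0293 / 0.0919 = 0.3190 → 0.32
N(d₁) = N(0.32) = 0.6255
Δ_put = N(d₁) − 1 = 0.6255 − 1 = -0.3745

-0.3745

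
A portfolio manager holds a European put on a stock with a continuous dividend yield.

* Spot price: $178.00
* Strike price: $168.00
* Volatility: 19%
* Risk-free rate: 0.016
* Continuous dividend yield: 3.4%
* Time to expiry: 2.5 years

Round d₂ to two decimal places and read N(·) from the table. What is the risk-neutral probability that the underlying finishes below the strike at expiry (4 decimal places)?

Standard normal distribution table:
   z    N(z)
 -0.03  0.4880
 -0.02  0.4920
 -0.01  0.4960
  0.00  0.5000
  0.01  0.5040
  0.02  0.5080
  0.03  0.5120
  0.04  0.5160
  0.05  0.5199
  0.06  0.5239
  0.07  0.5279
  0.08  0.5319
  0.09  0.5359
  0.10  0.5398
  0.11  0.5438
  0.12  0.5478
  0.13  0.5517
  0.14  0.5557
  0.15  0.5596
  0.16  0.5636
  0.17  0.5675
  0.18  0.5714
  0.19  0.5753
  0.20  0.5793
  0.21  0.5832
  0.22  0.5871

σ√T = 0.19 × 1.5811 = 0.3004
d₁ = [ln(178/168) + (0.016 − 0.034 + ½·0.19²)·2.5] / (σ√T) = (0.0578 + 0.0001) / 0.3004 = 0.1929 ⇒ 0.19
d₂ = 0.1929 − 0.3004 = -0.1075 ⇒ -0.11
Pr(exercise) under Q = N(−d₂) = N(0.11) = 0.5438

0.5438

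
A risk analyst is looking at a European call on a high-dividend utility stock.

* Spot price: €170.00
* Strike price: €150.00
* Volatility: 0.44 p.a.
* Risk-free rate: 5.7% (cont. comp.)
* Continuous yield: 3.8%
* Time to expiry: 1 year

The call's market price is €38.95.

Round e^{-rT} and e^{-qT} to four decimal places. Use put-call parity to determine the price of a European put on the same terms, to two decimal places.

exp(−qT) = exp(−0.038·1) = 0.9627;  exp(−rT) = exp(−0.057·1) = 0.9446
Put-call parity: C − P = S·e^(−qT) − K·e^(−rT) = 170·0.9627 − 150·0.9446 = 163.6590 − 141.6900 = 21.9690
P = C − (C − P) = 38.95 − (21.9690) = 16.9810

€16.98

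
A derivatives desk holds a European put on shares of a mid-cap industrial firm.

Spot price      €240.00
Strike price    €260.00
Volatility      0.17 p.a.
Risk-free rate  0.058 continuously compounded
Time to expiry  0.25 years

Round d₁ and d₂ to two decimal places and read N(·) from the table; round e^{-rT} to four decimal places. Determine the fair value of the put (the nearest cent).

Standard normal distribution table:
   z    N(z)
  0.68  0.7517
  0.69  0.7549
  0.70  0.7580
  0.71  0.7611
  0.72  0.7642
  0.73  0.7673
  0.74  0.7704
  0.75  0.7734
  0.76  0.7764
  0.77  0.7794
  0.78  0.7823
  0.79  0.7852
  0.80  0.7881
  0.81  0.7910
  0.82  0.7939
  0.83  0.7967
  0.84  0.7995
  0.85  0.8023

T = 0.25;  σ√T = 0.0850
d₁ = [ln(240/260) + (0.058 + 0.17²/2)·0.25] / 0.0850 = [-0.0800 + 0.0181] / 0.0850 = -0.7286 which rounds to -0.73
d₂ = d₁ − σ√T = -0.7286 − 0.0850 = -0.8136 which rounds to -0.81
exp(−rT) = exp(−0.058·0.25) = 0.9856
N(−d₂) = N(0.81) = 0.7910;  N(−d₁) = N(0.73) = 0.7673
P = 260·0.9856·0.7910 − 240·0.7673 = 202.6985 − 184.1520 = 18.5465

€18.55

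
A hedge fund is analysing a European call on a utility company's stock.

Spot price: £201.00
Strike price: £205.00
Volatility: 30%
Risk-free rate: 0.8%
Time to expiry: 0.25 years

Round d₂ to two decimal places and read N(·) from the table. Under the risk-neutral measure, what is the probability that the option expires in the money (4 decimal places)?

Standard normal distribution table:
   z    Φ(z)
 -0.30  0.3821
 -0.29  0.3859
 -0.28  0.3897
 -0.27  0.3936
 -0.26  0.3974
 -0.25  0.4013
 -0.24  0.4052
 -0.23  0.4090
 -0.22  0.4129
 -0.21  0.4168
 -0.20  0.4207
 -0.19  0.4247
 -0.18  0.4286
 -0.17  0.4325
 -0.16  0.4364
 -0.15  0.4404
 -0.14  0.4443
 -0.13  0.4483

σ√T = 0.3 × 0.5000 = 0.1500
d₁ = [ln(201/205) + (0.008 + ½·0.3²)·0.25] / (σ√T) = (-0.0197 + 0.0132) / 0.1500 = -0.0430 ≈ -0.04
d₂ = -0.0430 − 0.1500 = -0.1930 ≈ -0.19
Pr(exercise) under Q = N(d₂) = 0.4247

0.4247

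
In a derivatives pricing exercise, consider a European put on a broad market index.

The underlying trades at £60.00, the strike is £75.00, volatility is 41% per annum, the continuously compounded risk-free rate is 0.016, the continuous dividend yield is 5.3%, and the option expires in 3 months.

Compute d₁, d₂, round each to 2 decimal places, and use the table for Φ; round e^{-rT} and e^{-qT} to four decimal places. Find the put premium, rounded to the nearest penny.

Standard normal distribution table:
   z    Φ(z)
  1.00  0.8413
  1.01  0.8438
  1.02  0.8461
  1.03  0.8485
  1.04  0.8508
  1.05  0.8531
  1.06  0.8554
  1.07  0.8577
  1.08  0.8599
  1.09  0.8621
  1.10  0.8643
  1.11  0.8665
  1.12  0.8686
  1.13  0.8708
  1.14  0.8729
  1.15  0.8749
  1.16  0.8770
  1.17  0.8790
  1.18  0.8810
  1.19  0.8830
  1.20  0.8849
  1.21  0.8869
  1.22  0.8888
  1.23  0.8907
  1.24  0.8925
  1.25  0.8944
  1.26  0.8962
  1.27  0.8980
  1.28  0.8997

σ√T = 0.41·√0.25 = 0.2050
ln(S/K) + (r − q + σ²/2)T = ln(60/75) + (0.016 − 0.053 + 0.41²/2)·0.25 = -0.2231 + 0.0118 = -0.2114
d₁ = -0.2114 / 0.2050 = -1.0311 which rounds to -1.03
d₂ = d₁ − σ√T = -1.0311 − 0.2050 = -1.2361 which rounds to -1.24
exp(−qT) = exp(−0.053·0.25) = 0.9868;  exp(−rT) = exp(−0.016·0.25) = 0.9960
N(−d₂) = N(1.24) = 0.8925;  N(−d₁) = N(1.03) = 0.8485
P = 75·0.9960·0.8925 − 60·0.9868·0.8485 = 66.6697 − 50.2380 = 16.4318

£16.43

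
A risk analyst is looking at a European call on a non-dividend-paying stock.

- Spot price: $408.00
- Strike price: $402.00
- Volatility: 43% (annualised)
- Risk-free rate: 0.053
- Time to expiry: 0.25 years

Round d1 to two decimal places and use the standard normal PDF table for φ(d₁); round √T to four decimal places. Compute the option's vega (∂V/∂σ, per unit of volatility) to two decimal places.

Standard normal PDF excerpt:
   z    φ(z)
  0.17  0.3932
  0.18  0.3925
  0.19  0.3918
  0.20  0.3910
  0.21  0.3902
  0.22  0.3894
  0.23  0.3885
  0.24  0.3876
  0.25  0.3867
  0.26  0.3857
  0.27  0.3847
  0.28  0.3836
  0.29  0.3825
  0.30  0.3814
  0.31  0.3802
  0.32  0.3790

σ√T = 0.43·√0.25 = 0.2150
d₁ = [ln(408/402) + (0.053 + 0.43²/2)·0.25] / 0.2150 = [0.0148 + 0.0364] / 0.2150 = 0.2380 which rounds to 0.24
√T = √0.25 = 0.5000
φ(d₁) = φ(0.24) = 0.3876
vega = S·φ(d₁)·√T = 408·0.3876·0.5000 = 79.0704

79.07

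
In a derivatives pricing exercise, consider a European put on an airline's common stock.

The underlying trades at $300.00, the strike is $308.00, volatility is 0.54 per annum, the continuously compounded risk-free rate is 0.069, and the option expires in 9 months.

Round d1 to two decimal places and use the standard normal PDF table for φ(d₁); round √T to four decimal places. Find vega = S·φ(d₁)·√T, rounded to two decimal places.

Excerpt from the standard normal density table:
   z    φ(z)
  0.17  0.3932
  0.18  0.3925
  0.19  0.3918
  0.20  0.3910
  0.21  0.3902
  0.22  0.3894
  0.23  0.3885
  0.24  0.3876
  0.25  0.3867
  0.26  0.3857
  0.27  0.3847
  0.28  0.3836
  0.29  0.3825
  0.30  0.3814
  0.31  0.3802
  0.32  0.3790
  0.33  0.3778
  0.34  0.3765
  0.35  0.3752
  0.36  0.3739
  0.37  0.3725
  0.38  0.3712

T = 0.75;  σ√T = 0.4677
d₁ = [ln(300/308) + (0.069 + 0.54²/2)·0.75] / 0.4677 = [-0.0263 + 0.1611] / 0.4677 = 0.2882 → 0.29
√T = √0.75 = 0.8660
φ(d₁) = φ(0.29) = 0.3825
vega = S·φ(d₁)·√T = 300·0.3825·0.8660 = 99.3735

99.37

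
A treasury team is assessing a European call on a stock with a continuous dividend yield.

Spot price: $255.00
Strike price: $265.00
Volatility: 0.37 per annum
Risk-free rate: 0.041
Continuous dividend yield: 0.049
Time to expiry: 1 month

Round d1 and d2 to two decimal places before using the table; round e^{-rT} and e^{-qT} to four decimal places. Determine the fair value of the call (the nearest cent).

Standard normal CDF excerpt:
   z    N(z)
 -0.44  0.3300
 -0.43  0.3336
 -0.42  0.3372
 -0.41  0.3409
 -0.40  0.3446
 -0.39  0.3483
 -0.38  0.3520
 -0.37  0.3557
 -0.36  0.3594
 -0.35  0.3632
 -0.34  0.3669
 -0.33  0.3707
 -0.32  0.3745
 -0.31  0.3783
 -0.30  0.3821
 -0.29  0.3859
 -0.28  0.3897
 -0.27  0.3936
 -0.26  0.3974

$7.02

σ√T = 0.37·√0.08333 = 0.1068
d₁ = [ln(255/265) + (0.041 − 0.049 + ½·0.37²)·0.08333] / (σ√T) = (-0.0385 + 0.0050) / 0.1068 = -0.3130 ≈ -0.31
d₂ = -0.3130 − 0.1068 = -0.4198 ≈ -0.42
exp(−qT) = exp(−0.049·0.08333) = 0.9959;  exp(−rT) = exp(−0.041·0.08333) = 0.9966
C = 255·0.9959·N(-0.31) − 265·0.9966·N(-0.42) = 255·0.9959·0.3783 − 265·0.9966·0.3372 = 96.0710 − 89.0542 = 7.0168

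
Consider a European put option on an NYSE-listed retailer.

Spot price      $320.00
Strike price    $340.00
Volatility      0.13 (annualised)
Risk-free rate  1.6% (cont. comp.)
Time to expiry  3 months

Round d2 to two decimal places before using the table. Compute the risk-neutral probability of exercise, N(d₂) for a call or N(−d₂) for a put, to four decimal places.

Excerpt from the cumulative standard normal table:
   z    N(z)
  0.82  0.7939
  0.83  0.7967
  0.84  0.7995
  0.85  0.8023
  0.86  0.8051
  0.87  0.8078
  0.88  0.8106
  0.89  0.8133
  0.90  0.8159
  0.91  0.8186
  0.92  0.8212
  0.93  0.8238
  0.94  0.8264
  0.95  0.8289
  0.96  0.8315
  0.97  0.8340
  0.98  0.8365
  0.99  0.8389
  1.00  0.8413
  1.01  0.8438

0.8159

T = 0.25;  σ√T = 0.0650
d₁ = [ln(320/340) + (0.016 + ½·0.13²)·0.25] / (σ√T) = (-0.0606 + 0.0061) / 0.0650 = -0.8386 which rounds to -0.84
d₂ = -0.8386 − 0.0650 = -0.9036 which rounds to -0.90
Risk-neutral Pr[S_T < K] = N(−d₂) = N(0.90) = 0.8159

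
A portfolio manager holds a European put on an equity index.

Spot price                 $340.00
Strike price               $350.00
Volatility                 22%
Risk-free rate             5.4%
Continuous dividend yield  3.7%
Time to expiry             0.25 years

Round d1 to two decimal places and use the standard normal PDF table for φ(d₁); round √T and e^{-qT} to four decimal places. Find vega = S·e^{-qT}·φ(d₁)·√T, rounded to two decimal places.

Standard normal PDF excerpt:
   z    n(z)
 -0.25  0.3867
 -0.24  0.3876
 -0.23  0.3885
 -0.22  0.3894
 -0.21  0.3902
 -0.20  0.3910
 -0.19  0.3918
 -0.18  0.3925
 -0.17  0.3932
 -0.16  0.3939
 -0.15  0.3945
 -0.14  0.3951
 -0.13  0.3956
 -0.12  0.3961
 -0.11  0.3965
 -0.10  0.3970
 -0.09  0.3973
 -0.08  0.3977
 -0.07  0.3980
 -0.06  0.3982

66.23

σ√T = 0.22·√0.25 = 0.1100
ln(S/K) + (r − q + σ²/2)T = ln(340/350) + (0.054 − 0.037 + 0.22²/2)·0.25 = -0.0290 + 0.0103 = -0.0187
d₁ = -0.0187 / 0.1100 = -0.1699 ≈ -0.17
√T = √0.25 = 0.5000
φ(d₁) = φ(-0.17) = 0.3932
e^(−qT) = e^(−0.037·0.25) = 0.9908
vega = S·e^(−qT)·φ(d₁)·√T = 340·0.9908·0.3932·0.5000 = 66.2290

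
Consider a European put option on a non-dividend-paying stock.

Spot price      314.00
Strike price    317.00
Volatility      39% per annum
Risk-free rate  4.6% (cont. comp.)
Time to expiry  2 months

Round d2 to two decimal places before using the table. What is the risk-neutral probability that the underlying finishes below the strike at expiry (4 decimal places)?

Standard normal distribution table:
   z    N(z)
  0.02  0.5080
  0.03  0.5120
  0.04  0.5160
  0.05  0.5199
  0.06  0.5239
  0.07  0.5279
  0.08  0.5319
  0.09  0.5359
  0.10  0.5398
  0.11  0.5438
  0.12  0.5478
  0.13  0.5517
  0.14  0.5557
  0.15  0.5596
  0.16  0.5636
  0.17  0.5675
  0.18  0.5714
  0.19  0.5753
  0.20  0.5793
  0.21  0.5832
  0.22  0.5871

σ√T = 0.39·√0.1667 = 0.1592
ln(S/K) + (r + σ²/2)T = ln(314/317) + (0.046 + 0.39²/2)·0.1667 = -0.0095 + 0.0203 = 0.0108
d₁ = 0.0108 / 0.1592 = 0.0680 → 0.07
d₂ = d₁ − σ√T = 0.0680 − 0.1592 = -0.0912 → -0.09
Pr(exercise) under Q = N(−d₂) = N(0.09) = 0.5359

0.5359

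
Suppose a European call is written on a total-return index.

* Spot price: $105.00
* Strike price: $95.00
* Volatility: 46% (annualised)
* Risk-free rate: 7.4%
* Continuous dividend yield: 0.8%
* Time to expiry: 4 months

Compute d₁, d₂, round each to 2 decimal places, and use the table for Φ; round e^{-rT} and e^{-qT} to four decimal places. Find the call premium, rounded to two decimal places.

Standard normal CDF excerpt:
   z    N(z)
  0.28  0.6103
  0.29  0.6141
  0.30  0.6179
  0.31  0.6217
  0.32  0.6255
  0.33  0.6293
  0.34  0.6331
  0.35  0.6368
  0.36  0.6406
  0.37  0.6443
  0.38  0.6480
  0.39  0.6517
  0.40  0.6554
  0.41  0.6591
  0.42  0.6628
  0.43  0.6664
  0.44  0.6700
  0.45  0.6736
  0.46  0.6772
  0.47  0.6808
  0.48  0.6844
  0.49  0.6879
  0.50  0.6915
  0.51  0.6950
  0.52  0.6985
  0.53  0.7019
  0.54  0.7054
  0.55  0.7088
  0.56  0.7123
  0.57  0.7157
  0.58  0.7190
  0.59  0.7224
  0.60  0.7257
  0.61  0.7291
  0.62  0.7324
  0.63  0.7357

$17.32

σ√T = 0.46·√0.3333 = 0.2656
d₁ = [ln(105/95) + (0.074 − 0.008 + 0.46²/2)·0.3333] / 0.2656 = [0.1001 + 0.0573] / 0.2656 = 0.5925 → 0.59
d₂ = d₁ − σ√T = 0.5925 − 0.2656 = 0.3269 → 0.33
e^(−qT) = e^(−0.008·0.3333) = 0.9973;  e^(−rT) = e^(−0.074·0.3333) = 0.9756
N(d₁) = N(0.59) = 0.7224;  N(d₂) = N(0.33) = 0.6293
C = 105·0.9973·0.7224 − 95·0.9756·0.6293 = 75.6472 − 58.3248 = 17.3224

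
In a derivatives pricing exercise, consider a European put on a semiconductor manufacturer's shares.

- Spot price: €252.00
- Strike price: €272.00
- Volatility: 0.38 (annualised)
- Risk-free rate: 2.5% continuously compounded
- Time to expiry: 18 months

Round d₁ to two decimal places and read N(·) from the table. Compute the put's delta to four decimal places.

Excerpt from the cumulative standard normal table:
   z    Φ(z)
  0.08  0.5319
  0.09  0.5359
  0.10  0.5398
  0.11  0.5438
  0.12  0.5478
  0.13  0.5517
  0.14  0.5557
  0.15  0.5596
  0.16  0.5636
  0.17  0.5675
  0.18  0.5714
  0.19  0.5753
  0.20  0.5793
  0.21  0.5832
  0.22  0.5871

σ√T = 0.38 × 1.2247 = 0.4654
d₁ = [ln(252/272) + (0.025 + ½·0.38²)·1.5] / (σ√T) = (-0.0764 + 0.1458) / 0.4654 = 0.1492 ⇒ 0.15
N(d₁) = N(0.15) = 0.5596
Δ_put = N(d₁) − 1 = 0.5596 − 1 = -0.4404

-0.4404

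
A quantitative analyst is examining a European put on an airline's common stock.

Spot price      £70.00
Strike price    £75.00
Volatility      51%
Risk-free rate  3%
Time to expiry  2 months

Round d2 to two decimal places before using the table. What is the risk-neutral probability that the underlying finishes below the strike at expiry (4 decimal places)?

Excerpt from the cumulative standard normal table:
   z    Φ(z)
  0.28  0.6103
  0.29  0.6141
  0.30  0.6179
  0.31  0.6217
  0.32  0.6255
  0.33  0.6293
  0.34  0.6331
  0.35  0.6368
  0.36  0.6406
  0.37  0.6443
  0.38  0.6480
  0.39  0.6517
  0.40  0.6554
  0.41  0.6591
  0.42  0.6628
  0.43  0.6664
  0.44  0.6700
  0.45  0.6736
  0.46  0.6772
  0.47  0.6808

0.6591

σ√T = 0.51·√0.1667 = 0.2082
d₁ = [ln(70/75) + (0.03 + 0.51²/2)·0.1667] / 0.2082 = [-0.0690 + 0.0267] / 0.2082 = -0.2032 → -0.20
d₂ = d₁ − σ√T = -0.2032 − 0.2082 = -0.4115 → -0.41
Risk-neutral Pr[S_T < K] = N(−d₂) = N(0.41) = 0.6591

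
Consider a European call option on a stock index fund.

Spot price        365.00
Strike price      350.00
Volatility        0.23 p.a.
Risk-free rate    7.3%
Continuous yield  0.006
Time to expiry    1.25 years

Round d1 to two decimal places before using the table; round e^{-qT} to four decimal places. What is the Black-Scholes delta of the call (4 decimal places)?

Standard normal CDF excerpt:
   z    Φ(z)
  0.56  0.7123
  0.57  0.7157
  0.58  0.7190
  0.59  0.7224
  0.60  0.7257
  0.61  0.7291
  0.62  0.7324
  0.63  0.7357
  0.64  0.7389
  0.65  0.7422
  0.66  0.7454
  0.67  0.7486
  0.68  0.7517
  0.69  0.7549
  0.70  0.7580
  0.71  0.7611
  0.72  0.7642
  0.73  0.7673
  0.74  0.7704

T = 1.25;  σ√T = 0.2571
d₁ = [ln(365/350) + (0.073 − 0.006 + ½·0.23²)·1.25] / (σ√T) = (0.0420 + 0.1168) / 0.2571 = 0.6175 ≈ 0.62
N(d₁) = N(0.62) = 0.7324
Δ_call = exp(−qT)·N(d₁) = 0.9925·0.7324 = 0.7269

0.7269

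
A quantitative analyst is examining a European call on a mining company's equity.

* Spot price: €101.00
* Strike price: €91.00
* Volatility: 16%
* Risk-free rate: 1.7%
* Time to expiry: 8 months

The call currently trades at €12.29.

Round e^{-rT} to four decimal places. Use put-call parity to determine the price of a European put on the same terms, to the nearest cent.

€1.26

e^(−rT) = e^(−0.017·0.6667) = 0.9887
Put-call parity: C − P = S − K·e^(−rT) = 101 − 91·0.9887 = 101 − 89.9717 = 11.0283
P = C − (C − P) = 12.29 − (11.0283) = 1.2617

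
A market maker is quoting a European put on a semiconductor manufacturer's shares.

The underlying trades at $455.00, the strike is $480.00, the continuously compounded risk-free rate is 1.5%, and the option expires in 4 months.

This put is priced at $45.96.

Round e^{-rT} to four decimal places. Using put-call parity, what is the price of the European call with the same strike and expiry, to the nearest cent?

e^(−rT) = e^(−0.015·0.3333) = 0.9950
Put-call parity: C − P = S − K·e^(−rT) = 455 − 480·0.9950 = 455 − 477.6000 = -22.6000
C = P + (C − P) = 45.96 + (-22.6000) = 23.3600

$23.36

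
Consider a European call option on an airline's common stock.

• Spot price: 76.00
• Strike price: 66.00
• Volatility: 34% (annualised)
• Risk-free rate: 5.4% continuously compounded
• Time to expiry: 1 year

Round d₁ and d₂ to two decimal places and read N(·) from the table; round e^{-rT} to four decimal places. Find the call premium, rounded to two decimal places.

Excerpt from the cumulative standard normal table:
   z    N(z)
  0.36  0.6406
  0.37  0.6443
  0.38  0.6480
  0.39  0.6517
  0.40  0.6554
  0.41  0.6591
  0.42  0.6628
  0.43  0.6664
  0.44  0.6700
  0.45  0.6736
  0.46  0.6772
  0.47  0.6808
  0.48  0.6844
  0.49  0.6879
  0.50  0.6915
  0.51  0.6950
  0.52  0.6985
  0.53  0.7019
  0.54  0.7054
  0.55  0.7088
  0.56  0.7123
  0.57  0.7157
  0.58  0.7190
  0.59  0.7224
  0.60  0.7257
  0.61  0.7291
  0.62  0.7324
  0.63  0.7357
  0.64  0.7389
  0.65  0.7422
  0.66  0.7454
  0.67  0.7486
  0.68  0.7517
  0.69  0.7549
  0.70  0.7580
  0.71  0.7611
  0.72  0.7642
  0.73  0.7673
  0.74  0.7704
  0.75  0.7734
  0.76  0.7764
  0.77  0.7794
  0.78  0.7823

σ√T = 0.34·√1 = 0.3400
d₁ = [ln(76/66) + (0.054 + ½·0.34²)·1] / (σ√T) = (0.1411 + 0.1118) / 0.3400 = 0.7438 ≈ 0.74
d₂ = 0.7438 − 0.3400 = 0.4038 ≈ 0.40
exp(−rT) = exp(−0.054·1) = 0.9474
C = 76·N(0.74) − 66·0.9474·N(0.40) = 76·0.7704 − 66·0.9474·0.6554 = 58.5504 − 40.9811 = 17.5693

17.57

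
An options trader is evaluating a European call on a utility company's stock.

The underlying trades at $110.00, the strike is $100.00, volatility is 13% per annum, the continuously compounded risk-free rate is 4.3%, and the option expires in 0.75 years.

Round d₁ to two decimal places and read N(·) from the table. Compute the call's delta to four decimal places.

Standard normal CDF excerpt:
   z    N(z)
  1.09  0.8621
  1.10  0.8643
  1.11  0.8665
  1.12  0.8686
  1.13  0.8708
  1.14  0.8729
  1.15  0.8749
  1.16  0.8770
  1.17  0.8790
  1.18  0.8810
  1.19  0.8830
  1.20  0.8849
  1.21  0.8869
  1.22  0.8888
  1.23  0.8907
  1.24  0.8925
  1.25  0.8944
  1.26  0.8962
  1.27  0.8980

0.8830

T = 0.75;  σ√T = 0.1126
ln(S/K) + (r + σ²/2)T = ln(110/100) + (0.043 + 0.13²/2)·0.75 = 0.0953 + 0.0386 = 0.1339
d₁ = 0.1339 / 0.1126 = 1.1893 ⇒ 1.19
N(d₁) = N(1.19) = 0.8830
Δ_call = N(d₁) = 0.8830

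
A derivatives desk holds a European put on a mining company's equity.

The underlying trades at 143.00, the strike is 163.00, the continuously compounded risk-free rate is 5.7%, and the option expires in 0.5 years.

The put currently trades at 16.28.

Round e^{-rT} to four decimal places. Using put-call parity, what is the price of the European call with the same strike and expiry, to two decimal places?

exp(−rT) = exp(−0.057·0.5) = 0.9719
Put-call parity: C − P = S − K·e^(−rT) = 143 − 163·0.9719 = 143 − 158.4197 = -15.4197
C = P + (C − P) = 16.28 + (-15.4197) = 0.8603

0.86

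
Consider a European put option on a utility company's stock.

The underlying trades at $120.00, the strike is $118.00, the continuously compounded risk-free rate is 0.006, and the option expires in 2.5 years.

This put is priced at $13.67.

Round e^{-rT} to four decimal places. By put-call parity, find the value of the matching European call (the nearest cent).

$17.43

exp(−rT) = exp(−0.006·2.5) = 0.9851
Put-call parity: C − P = S − K·e^(−rT) = 120 − 118·0.9851 = 120 − 116.2418 = 3.7582
C = P + (C − P) = 13.67 + (3.7582) = 17.4282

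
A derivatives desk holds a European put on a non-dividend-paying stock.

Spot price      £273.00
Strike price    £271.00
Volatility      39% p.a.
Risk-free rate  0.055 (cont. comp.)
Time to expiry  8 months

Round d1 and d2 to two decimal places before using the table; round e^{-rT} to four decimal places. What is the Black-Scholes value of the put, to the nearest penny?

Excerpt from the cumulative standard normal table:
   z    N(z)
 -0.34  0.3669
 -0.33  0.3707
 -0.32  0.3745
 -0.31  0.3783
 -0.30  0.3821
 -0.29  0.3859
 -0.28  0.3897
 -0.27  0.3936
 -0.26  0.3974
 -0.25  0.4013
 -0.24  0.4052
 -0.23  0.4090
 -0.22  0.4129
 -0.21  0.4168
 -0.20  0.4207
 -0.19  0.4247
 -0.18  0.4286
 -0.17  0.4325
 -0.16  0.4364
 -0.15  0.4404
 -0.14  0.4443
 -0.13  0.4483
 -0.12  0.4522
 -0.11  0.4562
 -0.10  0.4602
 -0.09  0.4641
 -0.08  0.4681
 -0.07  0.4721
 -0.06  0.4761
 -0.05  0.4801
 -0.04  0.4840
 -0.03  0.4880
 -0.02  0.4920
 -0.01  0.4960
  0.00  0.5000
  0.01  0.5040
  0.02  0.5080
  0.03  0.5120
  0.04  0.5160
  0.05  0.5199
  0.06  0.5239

£28.40

σ√T = 0.39·√0.6667 = 0.3184
ln(S/K) + (r + σ²/2)T = ln(273/271) + (0.055 + 0.39²/2)·0.6667 = 0.0074 + 0.0874 = 0.0947
d₁ = 0.0947 / 0.3184 = 0.2975 which rounds to 0.30
d₂ = d₁ − σ√T = 0.2975 − 0.3184 = -0.0210 which rounds to -0.02
exp(−rT) = exp(−0.055·0.6667) = 0.9640
N(−d₂) = N(0.02) = 0.5080;  N(−d₁) = N(-0.30) = 0.3821
P = 271·0.9640·0.5080 − 273·0.3821 = 132.7120 − 104.3133 = 28.3987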